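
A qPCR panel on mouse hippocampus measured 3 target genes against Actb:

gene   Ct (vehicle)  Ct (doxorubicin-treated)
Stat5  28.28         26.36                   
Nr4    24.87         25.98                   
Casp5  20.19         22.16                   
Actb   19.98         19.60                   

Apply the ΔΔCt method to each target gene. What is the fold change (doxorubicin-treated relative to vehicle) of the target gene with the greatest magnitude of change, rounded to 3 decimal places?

Stat5: ΔΔCt = (26.36−19.60) − (28.28−19.98) = 6.76 − 8.30 = -1.54; fold change = 2^1.54 = 2.908
Nr4: ΔΔCt = (25.98−19.60) − (24.87−19.98) = 6.38 − 4.89 = 1.49; fold change = 2^-1.49 = 0.356
Casp5: ΔΔCt = (22.16−19.60) − (20.19−19.98) = 2.56 − 0.21 = 2.35; fold change = 2^-2.35 = 0.196
Casp5 has the largest |ΔΔCt| = 2.35.

0.196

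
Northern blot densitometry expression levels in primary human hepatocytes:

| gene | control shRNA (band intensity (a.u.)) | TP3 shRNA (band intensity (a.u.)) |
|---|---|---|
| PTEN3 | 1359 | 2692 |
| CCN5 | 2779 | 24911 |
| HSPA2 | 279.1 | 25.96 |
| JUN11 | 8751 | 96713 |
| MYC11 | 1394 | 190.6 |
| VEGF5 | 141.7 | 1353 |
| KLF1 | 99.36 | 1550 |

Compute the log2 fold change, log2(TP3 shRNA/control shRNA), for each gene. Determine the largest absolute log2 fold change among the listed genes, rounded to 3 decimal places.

log2(2692/1359) = 0.986  (PTEN3)
log2(24911/2779) = 3.164  (CCN5)
log2(25.96/279.1) = -3.426  (HSPA2)
log2(96713/8751) = 3.466  (JUN11)
log2(190.6/1394) = -2.871  (MYC11)
log2(1353/141.7) = 3.255  (VEGF5)
log2(1550/99.36) = 3.963  (KLF1)
The largest magnitude belongs to KLF1.

3.963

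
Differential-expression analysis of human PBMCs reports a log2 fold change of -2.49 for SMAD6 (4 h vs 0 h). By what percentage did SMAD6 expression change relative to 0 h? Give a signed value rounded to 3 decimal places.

-82.199%

Fold change = 2^(-2.49) = 0.1780
Percent change = (FC − 1) × 100% = (0.1780 − 1) × 100 = -82.199%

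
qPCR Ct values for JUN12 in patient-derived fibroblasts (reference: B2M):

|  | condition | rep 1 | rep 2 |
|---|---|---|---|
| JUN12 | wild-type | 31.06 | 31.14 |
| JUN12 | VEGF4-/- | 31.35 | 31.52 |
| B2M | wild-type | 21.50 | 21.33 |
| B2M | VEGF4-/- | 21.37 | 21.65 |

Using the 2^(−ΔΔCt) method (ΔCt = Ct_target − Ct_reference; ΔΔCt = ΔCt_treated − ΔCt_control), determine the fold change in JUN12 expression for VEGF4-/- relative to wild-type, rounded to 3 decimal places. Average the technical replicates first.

Mean Ct: JUN12 wild-type 31.100; JUN12 VEGF4-/- 31.435; B2M wild-type 21.415; B2M VEGF4-/- 21.510
ΔCt(wild-type) = 31.100 − 21.415 = 9.685
ΔCt(VEGF4-/-) = 31.435 − 21.510 = 9.925
ΔΔCt = 9.925 − 9.685 = 0.240
Fold change = 2^(−0.240) = 0.8467

0.847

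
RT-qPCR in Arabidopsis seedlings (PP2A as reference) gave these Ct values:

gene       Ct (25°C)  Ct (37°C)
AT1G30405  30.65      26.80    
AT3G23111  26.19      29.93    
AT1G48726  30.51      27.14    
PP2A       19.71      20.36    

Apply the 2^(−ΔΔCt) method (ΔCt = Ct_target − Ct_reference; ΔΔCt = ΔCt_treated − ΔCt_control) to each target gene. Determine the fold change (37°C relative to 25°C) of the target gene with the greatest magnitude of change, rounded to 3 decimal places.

22.627

AT1G30405: ΔΔCt = (26.80−20.36) − (30.65−19.71) = 6.44 − 10.94 = -4.50; fold change = 2^4.50 = 22.627
AT3G23111: ΔΔCt = (29.93−20.36) − (26.19−19.71) = 9.57 − 6.48 = 3.09; fold change = 2^-3.09 = 0.117
AT1G48726: ΔΔCt = (27.14−20.36) − (30.51−19.71) = 6.78 − 10.80 = -4.02; fold change = 2^4.02 = 16.223
AT1G30405 has the largest |ΔΔCt| = 4.50.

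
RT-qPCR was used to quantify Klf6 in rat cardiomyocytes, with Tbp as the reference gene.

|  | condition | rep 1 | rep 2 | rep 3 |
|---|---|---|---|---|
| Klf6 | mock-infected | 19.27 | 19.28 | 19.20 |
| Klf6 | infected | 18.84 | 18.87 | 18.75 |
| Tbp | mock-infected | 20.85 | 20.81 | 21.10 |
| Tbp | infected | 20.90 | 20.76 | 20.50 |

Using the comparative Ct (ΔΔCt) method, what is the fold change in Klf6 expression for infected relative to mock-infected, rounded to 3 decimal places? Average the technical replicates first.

1.173

Mean Ct: Klf6 mock-infected 19.250; Klf6 infected 18.820; Tbp mock-infected 20.920; Tbp infected 20.720
ΔCt(mock-infected) = 19.250 − 20.920 = -1.670
ΔCt(infected) = 18.820 − 20.720 = -1.900
ΔΔCt = -1.900 − (-1.670) = -0.230
Fold change = 2^(−(-0.230)) = 2^0.230 = 1.1728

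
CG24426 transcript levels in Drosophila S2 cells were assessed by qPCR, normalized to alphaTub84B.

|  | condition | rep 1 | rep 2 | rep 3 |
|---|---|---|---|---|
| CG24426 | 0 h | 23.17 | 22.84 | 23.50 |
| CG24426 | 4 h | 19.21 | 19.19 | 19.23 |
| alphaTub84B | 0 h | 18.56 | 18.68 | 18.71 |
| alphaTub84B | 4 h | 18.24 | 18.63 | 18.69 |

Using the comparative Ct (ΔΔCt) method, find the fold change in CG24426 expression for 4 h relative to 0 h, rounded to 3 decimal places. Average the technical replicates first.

Mean Ct: CG24426 0 h 23.170; CG24426 4 h 19.210; alphaTub84B 0 h 18.650; alphaTub84B 4 h 18.520
ΔCt(0 h) = 23.170 − 18.650 = 4.520
ΔCt(4 h) = 19.210 − 18.520 = 0.690
ΔΔCt = 0.690 − 4.520 = -3.830
Fold change = 2^(−(-3.830)) = 2^3.830 = 14.2215

14.221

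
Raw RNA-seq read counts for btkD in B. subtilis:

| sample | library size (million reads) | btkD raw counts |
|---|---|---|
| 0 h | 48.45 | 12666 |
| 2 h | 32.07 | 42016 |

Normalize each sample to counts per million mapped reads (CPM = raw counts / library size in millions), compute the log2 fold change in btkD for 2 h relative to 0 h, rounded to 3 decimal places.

2.325

CPM(0 h) = 12666 / 48.45 = 261.4241
CPM(2 h) = 42016 / 32.07 = 1310.1341
Fold change = 1310.1341 / 261.4241 = 5.01153
log2(5.01153) = 2.3253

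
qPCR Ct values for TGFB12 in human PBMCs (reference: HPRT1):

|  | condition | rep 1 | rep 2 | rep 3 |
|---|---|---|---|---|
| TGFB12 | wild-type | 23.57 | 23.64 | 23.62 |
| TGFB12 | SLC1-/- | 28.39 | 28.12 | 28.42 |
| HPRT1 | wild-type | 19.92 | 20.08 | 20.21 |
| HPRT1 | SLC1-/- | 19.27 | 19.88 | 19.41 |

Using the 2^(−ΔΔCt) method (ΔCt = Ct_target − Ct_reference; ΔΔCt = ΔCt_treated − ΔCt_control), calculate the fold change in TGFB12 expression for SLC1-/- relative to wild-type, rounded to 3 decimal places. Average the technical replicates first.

Mean Ct: TGFB12 wild-type 23.610; TGFB12 SLC1-/- 28.310; HPRT1 wild-type 20.070; HPRT1 SLC1-/- 19.520
ΔCt(wild-type) = 23.610 − 20.070 = 3.540
ΔCt(SLC1-/-) = 28.310 − 19.520 = 8.790
ΔΔCt = 8.790 − 3.540 = 5.250
Fold change = 2^(−5.250) = 0.0263

0.026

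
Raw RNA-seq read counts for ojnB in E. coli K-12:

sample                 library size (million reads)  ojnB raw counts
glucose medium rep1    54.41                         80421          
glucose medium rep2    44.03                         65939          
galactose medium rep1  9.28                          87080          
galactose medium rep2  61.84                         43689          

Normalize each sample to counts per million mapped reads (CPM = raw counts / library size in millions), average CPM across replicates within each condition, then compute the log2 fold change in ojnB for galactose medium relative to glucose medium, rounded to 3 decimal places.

CPM(glucose medium rep1) = 80421 / 54.41 = 1478.0555
CPM(glucose medium rep2) = 65939 / 44.03 = 1497.5926
CPM(galactose medium rep1) = 87080 / 9.28 = 9383.6207
CPM(galactose medium rep2) = 43689 / 61.84 = 706.4845
mean CPM(glucose medium) = 1487.8240; mean CPM(galactose medium) = 5045.0526
Fold change = 5045.0526 / 1487.8240 = 3.39089
log2(3.39089) = 1.7617

1.762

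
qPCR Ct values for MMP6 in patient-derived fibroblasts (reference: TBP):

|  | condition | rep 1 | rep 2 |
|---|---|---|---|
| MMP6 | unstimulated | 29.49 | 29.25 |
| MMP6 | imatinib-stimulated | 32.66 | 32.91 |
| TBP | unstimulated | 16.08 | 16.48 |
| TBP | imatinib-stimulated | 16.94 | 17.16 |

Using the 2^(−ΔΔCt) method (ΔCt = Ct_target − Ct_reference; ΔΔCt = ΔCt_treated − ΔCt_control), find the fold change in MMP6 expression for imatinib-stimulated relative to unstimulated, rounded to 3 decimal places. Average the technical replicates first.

Mean Ct: MMP6 unstimulated 29.370; MMP6 imatinib-stimulated 32.785; TBP unstimulated 16.280; TBP imatinib-stimulated 17.050
ΔCt(unstimulated) = 29.370 − 16.280 = 13.090
ΔCt(imatinib-stimulated) = 32.785 − 17.050 = 15.735
ΔΔCt = 15.735 − 13.090 = 2.645
Fold change = 2^(−2.645) = 0.1599

0.160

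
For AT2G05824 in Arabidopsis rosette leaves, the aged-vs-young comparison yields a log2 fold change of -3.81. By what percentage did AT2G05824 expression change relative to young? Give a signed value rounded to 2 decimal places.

Fold change = 2^(-3.81) = 0.0713
Percent change = (FC − 1) × 100% = (0.0713 − 1) × 100 = -92.87%

-92.87%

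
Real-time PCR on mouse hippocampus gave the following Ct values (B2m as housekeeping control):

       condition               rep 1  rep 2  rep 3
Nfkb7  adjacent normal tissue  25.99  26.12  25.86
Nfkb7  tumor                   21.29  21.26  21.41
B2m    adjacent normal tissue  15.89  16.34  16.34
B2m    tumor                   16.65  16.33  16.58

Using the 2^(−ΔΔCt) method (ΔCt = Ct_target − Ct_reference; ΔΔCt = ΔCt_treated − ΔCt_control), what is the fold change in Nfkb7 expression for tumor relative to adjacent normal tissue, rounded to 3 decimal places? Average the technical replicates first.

32.000

Mean Ct: Nfkb7 adjacent normal tissue 25.990; Nfkb7 tumor 21.320; B2m adjacent normal tissue 16.190; B2m tumor 16.520
ΔCt(adjacent normal tissue) = 25.990 − 16.190 = 9.800
ΔCt(tumor) = 21.320 − 16.520 = 4.800
ΔΔCt = 4.800 − 9.800 = -5.000
Fold change = 2^(−(-5.000)) = 2^5.000 = 32.0000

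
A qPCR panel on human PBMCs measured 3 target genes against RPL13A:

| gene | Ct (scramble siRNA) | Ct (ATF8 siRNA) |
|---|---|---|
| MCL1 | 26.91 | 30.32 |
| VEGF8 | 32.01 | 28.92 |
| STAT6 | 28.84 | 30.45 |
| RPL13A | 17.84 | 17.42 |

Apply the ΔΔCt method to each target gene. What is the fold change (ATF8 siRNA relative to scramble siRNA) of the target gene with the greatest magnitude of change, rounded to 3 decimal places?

MCL1: ΔΔCt = (30.32−17.42) − (26.91−17.84) = 12.90 − 9.07 = 3.83; fold change = 2^-3.83 = 0.070
VEGF8: ΔΔCt = (28.92−17.42) − (32.01−17.84) = 11.50 − 14.17 = -2.67; fold change = 2^2.67 = 6.364
STAT6: ΔΔCt = (30.45−17.42) − (28.84−17.84) = 13.03 − 11.00 = 2.03; fold change = 2^-2.03 = 0.245
MCL1 has the largest |ΔΔCt| = 3.83.

0.070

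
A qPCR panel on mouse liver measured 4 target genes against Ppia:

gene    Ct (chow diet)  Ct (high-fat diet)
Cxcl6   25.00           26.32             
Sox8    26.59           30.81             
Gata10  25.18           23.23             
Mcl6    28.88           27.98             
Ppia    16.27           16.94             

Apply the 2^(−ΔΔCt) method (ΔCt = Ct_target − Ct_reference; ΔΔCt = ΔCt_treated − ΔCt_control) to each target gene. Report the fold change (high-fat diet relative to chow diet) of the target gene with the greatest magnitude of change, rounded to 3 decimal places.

Cxcl6: ΔΔCt = (26.32−16.94) − (25.00−16.27) = 9.38 − 8.73 = 0.65; fold change = 2^-0.65 = 0.637
Sox8: ΔΔCt = (30.81−16.94) − (26.59−16.27) = 13.87 − 10.32 = 3.55; fold change = 2^-3.55 = 0.085
Gata10: ΔΔCt = (23.23−16.94) − (25.18−16.27) = 6.29 − 8.91 = -2.62; fold change = 2^2.62 = 6.148
Mcl6: ΔΔCt = (27.98−16.94) − (28.88−16.27) = 11.04 − 12.61 = -1.57; fold change = 2^1.57 = 2.969
Sox8 has the largest |ΔΔCt| = 3.55.

0.085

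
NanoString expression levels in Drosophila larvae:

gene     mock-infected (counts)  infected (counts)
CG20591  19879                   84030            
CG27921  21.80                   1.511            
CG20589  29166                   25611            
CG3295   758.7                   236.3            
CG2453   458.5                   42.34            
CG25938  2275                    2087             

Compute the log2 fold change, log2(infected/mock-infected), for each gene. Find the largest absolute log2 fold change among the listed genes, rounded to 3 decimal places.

log2(84030/19879) = 2.080  (CG20591)
log2(1.511/21.80) = -3.851  (CG27921)
log2(25611/29166) = -0.188  (CG20589)
log2(236.3/758.7) = -1.683  (CG3295)
log2(42.34/458.5) = -3.437  (CG2453)
log2(2087/2275) = -0.124  (CG25938)
The largest magnitude belongs to CG27921.

3.851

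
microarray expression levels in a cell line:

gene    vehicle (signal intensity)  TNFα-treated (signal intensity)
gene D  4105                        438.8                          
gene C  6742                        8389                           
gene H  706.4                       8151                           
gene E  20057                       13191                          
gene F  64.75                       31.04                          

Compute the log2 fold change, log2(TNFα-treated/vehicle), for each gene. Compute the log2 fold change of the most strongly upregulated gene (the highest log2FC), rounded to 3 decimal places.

log2(438.8/4105) = -3.226  (gene D)
log2(8389/6742) = 0.315  (gene C)
log2(8151/706.4) = 3.528  (gene H)
log2(13191/20057) = -0.605  (gene E)
log2(31.04/64.75) = -1.061  (gene F)
gene H is most strongly upregulated.

3.528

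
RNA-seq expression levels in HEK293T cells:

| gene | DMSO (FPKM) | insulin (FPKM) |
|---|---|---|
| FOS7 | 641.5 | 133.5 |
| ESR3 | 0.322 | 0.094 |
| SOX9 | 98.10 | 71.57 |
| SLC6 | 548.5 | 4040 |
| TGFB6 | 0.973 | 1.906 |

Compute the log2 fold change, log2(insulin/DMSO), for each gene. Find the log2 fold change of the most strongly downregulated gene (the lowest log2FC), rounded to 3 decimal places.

log2(133.5/641.5) = -2.265  (FOS7)
log2(0.094/0.322) = -1.776  (ESR3)
log2(71.57/98.10) = -0.455  (SOX9)
log2(4040/548.5) = 2.881  (SLC6)
log2(1.906/0.973) = 0.970  (TGFB6)
FOS7 is most strongly downregulated.

-2.265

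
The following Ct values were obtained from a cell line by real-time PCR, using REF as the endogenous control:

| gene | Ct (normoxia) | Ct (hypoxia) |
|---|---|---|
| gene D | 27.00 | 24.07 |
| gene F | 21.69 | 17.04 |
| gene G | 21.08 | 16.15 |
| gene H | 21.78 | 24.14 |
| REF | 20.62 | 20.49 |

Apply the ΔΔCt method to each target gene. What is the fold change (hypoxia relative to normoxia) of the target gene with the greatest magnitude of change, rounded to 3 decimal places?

27.858

gene D: ΔΔCt = (24.07−20.49) − (27.00−20.62) = 3.58 − 6.38 = -2.80; fold change = 2^2.80 = 6.964
gene F: ΔΔCt = (17.04−20.49) − (21.69−20.62) = -3.45 − 1.07 = -4.52; fold change = 2^4.52 = 22.943
gene G: ΔΔCt = (16.15−20.49) − (21.08−20.62) = -4.34 − 0.46 = -4.80; fold change = 2^4.80 = 27.858
gene H: ΔΔCt = (24.14−20.49) − (21.78−20.62) = 3.65 − 1.16 = 2.49; fold change = 2^-2.49 = 0.178
gene G has the largest |ΔΔCt| = 4.80.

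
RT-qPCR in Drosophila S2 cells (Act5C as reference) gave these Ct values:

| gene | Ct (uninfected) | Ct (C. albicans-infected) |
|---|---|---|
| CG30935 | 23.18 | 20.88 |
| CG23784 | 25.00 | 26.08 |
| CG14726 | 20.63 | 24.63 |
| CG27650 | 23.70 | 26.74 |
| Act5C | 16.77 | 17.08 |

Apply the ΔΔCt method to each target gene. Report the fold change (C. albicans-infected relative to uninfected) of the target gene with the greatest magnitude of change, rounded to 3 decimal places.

CG30935: ΔΔCt = (20.88−17.08) − (23.18−16.77) = 3.80 − 6.41 = -2.61; fold change = 2^2.61 = 6.105
CG23784: ΔΔCt = (26.08−17.08) − (25.00−16.77) = 9.00 − 8.23 = 0.77; fold change = 2^-0.77 = 0.586
CG14726: ΔΔCt = (24.63−17.08) − (20.63−16.77) = 7.55 − 3.86 = 3.69; fold change = 2^-3.69 = 0.077
CG27650: ΔΔCt = (26.74−17.08) − (23.70−16.77) = 9.66 − 6.93 = 2.73; fold change = 2^-2.73 = 0.151
CG14726 has the largest |ΔΔCt| = 3.69.

0.077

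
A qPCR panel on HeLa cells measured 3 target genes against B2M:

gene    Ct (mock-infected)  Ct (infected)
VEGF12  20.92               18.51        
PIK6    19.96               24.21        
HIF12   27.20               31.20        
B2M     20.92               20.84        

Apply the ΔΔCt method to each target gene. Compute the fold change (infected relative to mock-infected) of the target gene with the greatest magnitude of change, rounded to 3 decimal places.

0.050

VEGF12: ΔΔCt = (18.51−20.84) − (20.92−20.92) = -2.33 − 0.00 = -2.33; fold change = 2^2.33 = 5.028
PIK6: ΔΔCt = (24.21−20.84) − (19.96−20.92) = 3.37 − (-0.96) = 4.33; fold change = 2^-4.33 = 0.050
HIF12: ΔΔCt = (31.20−20.84) − (27.20−20.92) = 10.36 − 6.28 = 4.08; fold change = 2^-4.08 = 0.059
PIK6 has the largest |ΔΔCt| = 4.33.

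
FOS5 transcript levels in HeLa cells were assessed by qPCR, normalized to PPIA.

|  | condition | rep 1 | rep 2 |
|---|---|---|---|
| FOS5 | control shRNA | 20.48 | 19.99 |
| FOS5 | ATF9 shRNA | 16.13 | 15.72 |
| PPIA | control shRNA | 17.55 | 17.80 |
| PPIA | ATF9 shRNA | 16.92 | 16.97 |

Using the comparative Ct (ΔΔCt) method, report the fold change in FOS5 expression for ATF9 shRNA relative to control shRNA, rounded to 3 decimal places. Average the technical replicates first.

Mean Ct: FOS5 control shRNA 20.235; FOS5 ATF9 shRNA 15.925; PPIA control shRNA 17.675; PPIA ATF9 shRNA 16.945
ΔCt(control shRNA) = 20.235 − 17.675 = 2.560
ΔCt(ATF9 shRNA) = 15.925 − 16.945 = -1.020
ΔΔCt = -1.020 − 2.560 = -3.580
Fold change = 2^(−(-3.580)) = 2^3.580 = 11.9588

11.959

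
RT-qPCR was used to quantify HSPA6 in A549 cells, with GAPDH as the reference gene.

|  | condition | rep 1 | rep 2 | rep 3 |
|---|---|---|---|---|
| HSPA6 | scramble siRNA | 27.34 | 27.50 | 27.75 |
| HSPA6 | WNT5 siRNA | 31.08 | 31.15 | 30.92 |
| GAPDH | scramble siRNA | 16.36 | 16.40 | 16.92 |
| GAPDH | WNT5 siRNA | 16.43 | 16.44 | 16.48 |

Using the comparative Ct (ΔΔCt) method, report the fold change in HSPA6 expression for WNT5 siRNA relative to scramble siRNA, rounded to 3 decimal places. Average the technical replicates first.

0.081

Mean Ct: HSPA6 scramble siRNA 27.530; HSPA6 WNT5 siRNA 31.050; GAPDH scramble siRNA 16.560; GAPDH WNT5 siRNA 16.450
ΔCt(scramble siRNA) = 27.530 − 16.560 = 10.970
ΔCt(WNT5 siRNA) = 31.050 − 16.450 = 14.600
ΔΔCt = 14.600 − 10.970 = 3.630
Fold change = 2^(−3.630) = 0.0808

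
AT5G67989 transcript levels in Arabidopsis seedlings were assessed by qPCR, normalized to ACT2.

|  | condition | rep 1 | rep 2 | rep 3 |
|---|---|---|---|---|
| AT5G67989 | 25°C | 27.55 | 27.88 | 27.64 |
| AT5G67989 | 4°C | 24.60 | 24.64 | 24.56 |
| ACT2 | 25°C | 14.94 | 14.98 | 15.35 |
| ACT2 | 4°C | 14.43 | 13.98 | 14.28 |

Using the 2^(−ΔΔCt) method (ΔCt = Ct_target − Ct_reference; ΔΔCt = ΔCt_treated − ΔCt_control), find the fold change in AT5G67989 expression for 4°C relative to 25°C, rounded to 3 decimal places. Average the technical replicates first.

4.691

Mean Ct: AT5G67989 25°C 27.690; AT5G67989 4°C 24.600; ACT2 25°C 15.090; ACT2 4°C 14.230
ΔCt(25°C) = 27.690 − 15.090 = 12.600
ΔCt(4°C) = 24.600 − 14.230 = 10.370
ΔΔCt = 10.370 − 12.600 = -2.230
Fold change = 2^(−(-2.230)) = 2^2.230 = 4.6913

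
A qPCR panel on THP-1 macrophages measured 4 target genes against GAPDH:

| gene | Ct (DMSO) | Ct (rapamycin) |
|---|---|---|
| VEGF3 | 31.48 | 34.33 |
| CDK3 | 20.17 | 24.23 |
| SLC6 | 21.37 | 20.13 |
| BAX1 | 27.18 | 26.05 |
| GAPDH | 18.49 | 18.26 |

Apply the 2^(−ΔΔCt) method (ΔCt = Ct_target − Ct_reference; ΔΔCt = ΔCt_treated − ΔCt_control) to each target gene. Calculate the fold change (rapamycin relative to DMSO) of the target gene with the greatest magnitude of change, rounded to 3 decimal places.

0.051

VEGF3: ΔΔCt = (34.33−18.26) − (31.48−18.49) = 16.07 − 12.99 = 3.08; fold change = 2^-3.08 = 0.118
CDK3: ΔΔCt = (24.23−18.26) − (20.17−18.49) = 5.97 − 1.68 = 4.29; fold change = 2^-4.29 = 0.051
SLC6: ΔΔCt = (20.13−18.26) − (21.37−18.49) = 1.87 − 2.88 = -1.01; fold change = 2^1.01 = 2.014
BAX1: ΔΔCt = (26.05−18.26) − (27.18−18.49) = 7.79 − 8.69 = -0.90; fold change = 2^0.90 = 1.866
CDK3 has the largest |ΔΔCt| = 4.29.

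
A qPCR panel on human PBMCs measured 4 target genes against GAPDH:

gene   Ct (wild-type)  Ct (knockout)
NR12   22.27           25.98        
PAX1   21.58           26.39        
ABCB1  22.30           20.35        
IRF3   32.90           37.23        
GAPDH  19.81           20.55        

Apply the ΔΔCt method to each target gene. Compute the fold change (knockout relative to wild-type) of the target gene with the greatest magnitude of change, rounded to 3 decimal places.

NR12: ΔΔCt = (25.98−20.55) − (22.27−19.81) = 5.43 − 2.46 = 2.97; fold change = 2^-2.97 = 0.128
PAX1: ΔΔCt = (26.39−20.55) − (21.58−19.81) = 5.84 − 1.77 = 4.07; fold change = 2^-4.07 = 0.060
ABCB1: ΔΔCt = (20.35−20.55) − (22.30−19.81) = -0.20 − 2.49 = -2.69; fold change = 2^2.69 = 6.453
IRF3: ΔΔCt = (37.23−20.55) − (32.90−19.81) = 16.68 − 13.09 = 3.59; fold change = 2^-3.59 = 0.083
PAX1 has the largest |ΔΔCt| = 4.07.

0.060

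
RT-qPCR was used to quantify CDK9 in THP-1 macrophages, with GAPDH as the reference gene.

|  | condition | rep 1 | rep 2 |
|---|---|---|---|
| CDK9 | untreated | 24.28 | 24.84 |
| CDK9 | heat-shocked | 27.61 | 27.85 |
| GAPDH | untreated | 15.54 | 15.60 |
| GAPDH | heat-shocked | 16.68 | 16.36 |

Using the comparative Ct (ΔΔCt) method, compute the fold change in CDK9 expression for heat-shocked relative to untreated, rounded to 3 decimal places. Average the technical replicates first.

Mean Ct: CDK9 untreated 24.560; CDK9 heat-shocked 27.730; GAPDH untreated 15.570; GAPDH heat-shocked 16.520
ΔCt(untreated) = 24.560 − 15.570 = 8.990
ΔCt(heat-shocked) = 27.730 − 16.520 = 11.210
ΔΔCt = 11.210 − 8.990 = 2.220
Fold change = 2^(−2.220) = 0.2146

0.215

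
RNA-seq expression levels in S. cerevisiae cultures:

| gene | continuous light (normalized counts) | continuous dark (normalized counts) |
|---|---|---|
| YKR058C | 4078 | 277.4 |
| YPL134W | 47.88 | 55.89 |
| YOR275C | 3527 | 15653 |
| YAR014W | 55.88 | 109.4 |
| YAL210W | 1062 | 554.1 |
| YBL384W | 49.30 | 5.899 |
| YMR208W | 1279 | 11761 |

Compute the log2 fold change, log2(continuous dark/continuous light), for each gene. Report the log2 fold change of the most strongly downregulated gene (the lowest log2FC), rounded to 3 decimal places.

log2(277.4/4078) = -3.878  (YKR058C)
log2(55.89/47.88) = 0.223  (YPL134W)
log2(15653/3527) = 2.150  (YOR275C)
log2(109.4/55.88) = 0.969  (YAR014W)
log2(554.1/1062) = -0.939  (YAL210W)
log2(5.899/49.30) = -3.063  (YBL384W)
log2(11761/1279) = 3.201  (YMR208W)
YKR058C is most strongly downregulated.

-3.878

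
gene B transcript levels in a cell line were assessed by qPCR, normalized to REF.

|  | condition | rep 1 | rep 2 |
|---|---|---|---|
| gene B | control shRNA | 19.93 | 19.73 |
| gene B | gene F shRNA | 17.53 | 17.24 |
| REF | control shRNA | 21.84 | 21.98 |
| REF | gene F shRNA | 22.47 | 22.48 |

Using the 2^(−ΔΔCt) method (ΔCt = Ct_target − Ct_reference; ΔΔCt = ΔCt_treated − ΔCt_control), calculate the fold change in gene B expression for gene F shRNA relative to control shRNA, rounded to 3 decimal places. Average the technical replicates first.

Mean Ct: gene B control shRNA 19.830; gene B gene F shRNA 17.385; REF control shRNA 21.910; REF gene F shRNA 22.475
ΔCt(control shRNA) = 19.830 − 21.910 = -2.080
ΔCt(gene F shRNA) = 17.385 − 22.475 = -5.090
ΔΔCt = -5.090 − (-2.080) = -3.010
Fold change = 2^(−(-3.010)) = 2^3.010 = 8.0556

8.056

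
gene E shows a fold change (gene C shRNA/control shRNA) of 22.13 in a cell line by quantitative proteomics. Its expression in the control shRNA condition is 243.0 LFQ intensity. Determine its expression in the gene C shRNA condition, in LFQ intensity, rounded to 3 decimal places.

gene C shRNA expression = 243.0 × 22.13 = 5377.590

5377.590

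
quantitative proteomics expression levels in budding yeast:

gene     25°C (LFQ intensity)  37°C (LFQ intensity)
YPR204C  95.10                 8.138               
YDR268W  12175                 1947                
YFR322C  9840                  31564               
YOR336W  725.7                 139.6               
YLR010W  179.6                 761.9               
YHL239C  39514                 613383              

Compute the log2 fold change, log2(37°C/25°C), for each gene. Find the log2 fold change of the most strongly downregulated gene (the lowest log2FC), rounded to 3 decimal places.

-3.547

log2(8.138/95.10) = -3.547  (YPR204C)
log2(1947/12175) = -2.645  (YDR268W)
log2(31564/9840) = 1.682  (YFR322C)
log2(139.6/725.7) = -2.378  (YOR336W)
log2(761.9/179.6) = 2.085  (YLR010W)
log2(613383/39514) = 3.956  (YHL239C)
YPR204C is most strongly downregulated.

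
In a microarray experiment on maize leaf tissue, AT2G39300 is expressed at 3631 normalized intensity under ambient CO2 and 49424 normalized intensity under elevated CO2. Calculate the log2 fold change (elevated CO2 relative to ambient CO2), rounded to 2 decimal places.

Fold change = 49424 / 3631 = 13.6117
log2(13.6117) = 3.767

3.77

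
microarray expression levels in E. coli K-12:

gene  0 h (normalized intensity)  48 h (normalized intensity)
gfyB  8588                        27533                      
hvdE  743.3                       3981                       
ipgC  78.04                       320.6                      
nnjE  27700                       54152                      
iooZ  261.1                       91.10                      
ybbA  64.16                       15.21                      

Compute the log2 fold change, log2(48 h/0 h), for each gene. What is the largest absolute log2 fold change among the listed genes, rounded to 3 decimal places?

log2(27533/8588) = 1.681  (gfyB)
log2(3981/743.3) = 2.421  (hvdE)
log2(320.6/78.04) = 2.038  (ipgC)
log2(54152/27700) = 0.967  (nnjE)
log2(91.10/261.1) = -1.519  (iooZ)
log2(15.21/64.16) = -2.077  (ybbA)
The largest magnitude belongs to hvdE.

2.421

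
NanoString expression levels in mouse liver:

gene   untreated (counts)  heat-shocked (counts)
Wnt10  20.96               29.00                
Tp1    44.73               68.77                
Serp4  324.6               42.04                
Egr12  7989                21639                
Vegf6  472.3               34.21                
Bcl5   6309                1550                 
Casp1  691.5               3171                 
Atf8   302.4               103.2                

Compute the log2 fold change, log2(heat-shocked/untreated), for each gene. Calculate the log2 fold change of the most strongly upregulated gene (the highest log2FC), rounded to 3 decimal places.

log2(29.00/20.96) = 0.468  (Wnt10)
log2(68.77/44.73) = 0.621  (Tp1)
log2(42.04/324.6) = -2.949  (Serp4)
log2(21639/7989) = 1.438  (Egr12)
log2(34.21/472.3) = -3.787  (Vegf6)
log2(1550/6309) = -2.025  (Bcl5)
log2(3171/691.5) = 2.197  (Casp1)
log2(103.2/302.4) = -1.551  (Atf8)
Casp1 is most strongly upregulated.

2.197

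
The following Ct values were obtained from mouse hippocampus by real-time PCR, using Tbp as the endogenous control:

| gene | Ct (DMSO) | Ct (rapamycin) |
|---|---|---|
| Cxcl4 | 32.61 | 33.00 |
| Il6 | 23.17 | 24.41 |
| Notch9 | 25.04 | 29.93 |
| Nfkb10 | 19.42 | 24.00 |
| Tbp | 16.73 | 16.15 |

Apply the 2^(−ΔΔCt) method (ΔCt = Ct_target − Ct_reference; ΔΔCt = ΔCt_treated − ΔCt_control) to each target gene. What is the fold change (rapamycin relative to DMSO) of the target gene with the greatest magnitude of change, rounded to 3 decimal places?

Cxcl4: ΔΔCt = (33.00−16.15) − (32.61−16.73) = 16.85 − 15.88 = 0.97; fold change = 2^-0.97 = 0.511
Il6: ΔΔCt = (24.41−16.15) − (23.17−16.73) = 8.26 − 6.44 = 1.82; fold change = 2^-1.82 = 0.283
Notch9: ΔΔCt = (29.93−16.15) − (25.04−16.73) = 13.78 − 8.31 = 5.47; fold change = 2^-5.47 = 0.023
Nfkb10: ΔΔCt = (24.00−16.15) − (19.42−16.73) = 7.85 − 2.69 = 5.16; fold change = 2^-5.16 = 0.028
Notch9 has the largest |ΔΔCt| = 5.47.

0.023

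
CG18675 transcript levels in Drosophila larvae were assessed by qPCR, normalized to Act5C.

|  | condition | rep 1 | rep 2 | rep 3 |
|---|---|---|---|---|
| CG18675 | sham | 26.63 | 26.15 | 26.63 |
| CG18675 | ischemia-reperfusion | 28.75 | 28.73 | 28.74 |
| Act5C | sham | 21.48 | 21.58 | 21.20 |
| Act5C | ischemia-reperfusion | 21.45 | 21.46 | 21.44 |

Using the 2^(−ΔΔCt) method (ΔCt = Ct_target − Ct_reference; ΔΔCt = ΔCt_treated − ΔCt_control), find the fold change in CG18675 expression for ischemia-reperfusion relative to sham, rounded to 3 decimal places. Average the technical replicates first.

Mean Ct: CG18675 sham 26.470; CG18675 ischemia-reperfusion 28.740; Act5C sham 21.420; Act5C ischemia-reperfusion 21.450
ΔCt(sham) = 26.470 − 21.420 = 5.050
ΔCt(ischemia-reperfusion) = 28.740 − 21.450 = 7.290
ΔΔCt = 7.290 − 5.050 = 2.240
Fold change = 2^(−2.240) = 0.2117

0.212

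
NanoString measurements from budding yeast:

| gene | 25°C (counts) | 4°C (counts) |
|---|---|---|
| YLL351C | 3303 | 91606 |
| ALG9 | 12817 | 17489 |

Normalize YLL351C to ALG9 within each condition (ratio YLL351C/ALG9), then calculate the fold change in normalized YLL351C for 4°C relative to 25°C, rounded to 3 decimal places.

20.325

YLL351C/ALG9 (25°C) = 3303 / 12817 = 0.2577
YLL351C/ALG9 (4°C) = 91606 / 17489 = 5.2379
Fold change = 5.2379 / 0.2577 = 20.3253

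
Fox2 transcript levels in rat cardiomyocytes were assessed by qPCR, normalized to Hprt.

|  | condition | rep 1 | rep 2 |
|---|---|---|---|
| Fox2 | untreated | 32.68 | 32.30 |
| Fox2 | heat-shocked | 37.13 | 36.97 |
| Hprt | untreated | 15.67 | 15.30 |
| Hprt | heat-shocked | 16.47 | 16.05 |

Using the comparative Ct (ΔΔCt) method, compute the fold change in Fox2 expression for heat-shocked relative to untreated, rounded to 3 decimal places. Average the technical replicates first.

0.073

Mean Ct: Fox2 untreated 32.490; Fox2 heat-shocked 37.050; Hprt untreated 15.485; Hprt heat-shocked 16.260
ΔCt(untreated) = 32.490 − 15.485 = 17.005
ΔCt(heat-shocked) = 37.050 − 16.260 = 20.790
ΔΔCt = 20.790 − 17.005 = 3.785
Fold change = 2^(−3.785) = 0.0725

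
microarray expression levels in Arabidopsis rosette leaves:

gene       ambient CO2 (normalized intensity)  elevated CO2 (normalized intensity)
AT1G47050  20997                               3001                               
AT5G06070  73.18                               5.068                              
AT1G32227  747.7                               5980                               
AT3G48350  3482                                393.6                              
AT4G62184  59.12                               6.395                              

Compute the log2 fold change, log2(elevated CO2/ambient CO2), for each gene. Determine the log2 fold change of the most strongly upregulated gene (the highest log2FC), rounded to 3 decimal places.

log2(3001/20997) = -2.807  (AT1G47050)
log2(5.068/73.18) = -3.852  (AT5G06070)
log2(5980/747.7) = 3.000  (AT1G32227)
log2(393.6/3482) = -3.145  (AT3G48350)
log2(6.395/59.12) = -3.209  (AT4G62184)
AT1G32227 is most strongly upregulated.

3.000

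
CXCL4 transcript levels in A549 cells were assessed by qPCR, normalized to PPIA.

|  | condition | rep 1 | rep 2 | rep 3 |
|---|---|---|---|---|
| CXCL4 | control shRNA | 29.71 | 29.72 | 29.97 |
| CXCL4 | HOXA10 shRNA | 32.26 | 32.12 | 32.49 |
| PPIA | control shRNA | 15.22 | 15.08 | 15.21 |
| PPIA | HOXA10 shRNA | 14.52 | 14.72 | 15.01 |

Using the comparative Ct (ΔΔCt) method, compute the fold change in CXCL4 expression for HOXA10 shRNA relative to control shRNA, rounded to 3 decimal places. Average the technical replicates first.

0.133

Mean Ct: CXCL4 control shRNA 29.800; CXCL4 HOXA10 shRNA 32.290; PPIA control shRNA 15.170; PPIA HOXA10 shRNA 14.750
ΔCt(control shRNA) = 29.800 − 15.170 = 14.630
ΔCt(HOXA10 shRNA) = 32.290 − 14.750 = 17.540
ΔΔCt = 17.540 − 14.630 = 2.910
Fold change = 2^(−2.910) = 0.1330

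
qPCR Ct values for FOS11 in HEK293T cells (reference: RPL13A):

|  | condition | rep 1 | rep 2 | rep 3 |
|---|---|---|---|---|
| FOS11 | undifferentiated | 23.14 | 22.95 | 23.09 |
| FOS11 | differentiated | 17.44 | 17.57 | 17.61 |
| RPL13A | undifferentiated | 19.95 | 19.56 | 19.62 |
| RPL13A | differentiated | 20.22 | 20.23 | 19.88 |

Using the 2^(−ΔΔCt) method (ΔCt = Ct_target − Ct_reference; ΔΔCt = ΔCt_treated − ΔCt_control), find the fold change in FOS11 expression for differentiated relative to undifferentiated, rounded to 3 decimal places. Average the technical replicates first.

Mean Ct: FOS11 undifferentiated 23.060; FOS11 differentiated 17.540; RPL13A undifferentiated 19.710; RPL13A differentiated 20.110
ΔCt(undifferentiated) = 23.060 − 19.710 = 3.350
ΔCt(differentiated) = 17.540 − 20.110 = -2.570
ΔΔCt = -2.570 − 3.350 = -5.920
Fold change = 2^(−(-5.920)) = 2^5.920 = 60.5477

60.548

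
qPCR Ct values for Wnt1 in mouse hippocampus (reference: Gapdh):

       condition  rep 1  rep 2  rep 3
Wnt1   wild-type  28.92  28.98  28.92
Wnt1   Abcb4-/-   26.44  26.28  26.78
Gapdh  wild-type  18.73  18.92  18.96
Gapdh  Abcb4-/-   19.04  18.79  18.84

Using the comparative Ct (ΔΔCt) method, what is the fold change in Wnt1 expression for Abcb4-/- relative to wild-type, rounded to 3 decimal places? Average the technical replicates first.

Mean Ct: Wnt1 wild-type 28.940; Wnt1 Abcb4-/- 26.500; Gapdh wild-type 18.870; Gapdh Abcb4-/- 18.890
ΔCt(wild-type) = 28.940 − 18.870 = 10.070
ΔCt(Abcb4-/-) = 26.500 − 18.890 = 7.610
ΔΔCt = 7.610 − 10.070 = -2.460
Fold change = 2^(−(-2.460)) = 2^2.460 = 5.5022

5.502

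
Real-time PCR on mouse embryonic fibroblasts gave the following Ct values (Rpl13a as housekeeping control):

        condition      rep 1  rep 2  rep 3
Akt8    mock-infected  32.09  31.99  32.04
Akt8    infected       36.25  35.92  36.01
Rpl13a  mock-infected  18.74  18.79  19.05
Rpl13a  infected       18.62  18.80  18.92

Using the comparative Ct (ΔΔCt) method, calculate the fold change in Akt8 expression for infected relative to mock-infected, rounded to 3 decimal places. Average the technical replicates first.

Mean Ct: Akt8 mock-infected 32.040; Akt8 infected 36.060; Rpl13a mock-infected 18.860; Rpl13a infected 18.780
ΔCt(mock-infected) = 32.040 − 18.860 = 13.180
ΔCt(infected) = 36.060 − 18.780 = 17.280
ΔΔCt = 17.280 − 13.180 = 4.100
Fold change = 2^(−4.100) = 0.0583

0.058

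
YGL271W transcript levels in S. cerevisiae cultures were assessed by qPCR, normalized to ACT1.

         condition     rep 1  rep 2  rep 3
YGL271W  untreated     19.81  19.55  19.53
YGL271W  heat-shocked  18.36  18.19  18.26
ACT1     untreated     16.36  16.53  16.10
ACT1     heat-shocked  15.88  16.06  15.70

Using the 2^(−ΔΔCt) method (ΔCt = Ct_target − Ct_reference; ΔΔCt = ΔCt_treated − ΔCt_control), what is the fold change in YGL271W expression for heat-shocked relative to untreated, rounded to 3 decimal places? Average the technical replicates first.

1.879

Mean Ct: YGL271W untreated 19.630; YGL271W heat-shocked 18.270; ACT1 untreated 16.330; ACT1 heat-shocked 15.880
ΔCt(untreated) = 19.630 − 16.330 = 3.300
ΔCt(heat-shocked) = 18.270 − 15.880 = 2.390
ΔΔCt = 2.390 − 3.300 = -0.910
Fold change = 2^(−(-0.910)) = 2^0.910 = 1.8790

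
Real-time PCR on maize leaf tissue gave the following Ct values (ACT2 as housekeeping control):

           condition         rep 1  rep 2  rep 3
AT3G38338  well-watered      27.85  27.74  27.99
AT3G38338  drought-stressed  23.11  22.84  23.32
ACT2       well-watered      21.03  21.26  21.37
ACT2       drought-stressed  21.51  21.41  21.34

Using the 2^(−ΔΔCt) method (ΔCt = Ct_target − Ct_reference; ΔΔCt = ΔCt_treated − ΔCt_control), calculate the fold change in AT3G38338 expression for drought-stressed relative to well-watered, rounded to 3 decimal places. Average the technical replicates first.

Mean Ct: AT3G38338 well-watered 27.860; AT3G38338 drought-stressed 23.090; ACT2 well-watered 21.220; ACT2 drought-stressed 21.420
ΔCt(well-watered) = 27.860 − 21.220 = 6.640
ΔCt(drought-stressed) = 23.090 − 21.420 = 1.670
ΔΔCt = 1.670 − 6.640 = -4.970
Fold change = 2^(−(-4.970)) = 2^4.970 = 31.3414

31.341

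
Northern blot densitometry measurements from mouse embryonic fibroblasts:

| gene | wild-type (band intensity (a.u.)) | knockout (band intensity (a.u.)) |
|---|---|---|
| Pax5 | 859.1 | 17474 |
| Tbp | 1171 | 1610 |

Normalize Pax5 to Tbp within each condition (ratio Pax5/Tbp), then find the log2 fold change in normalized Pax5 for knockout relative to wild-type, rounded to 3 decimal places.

3.887

Pax5/Tbp (wild-type) = 859.1 / 1171 = 0.73365
Pax5/Tbp (knockout) = 17474 / 1610 = 10.853
Fold change = 10.853 / 0.73365 = 14.7938
log2(14.7938) = 3.8869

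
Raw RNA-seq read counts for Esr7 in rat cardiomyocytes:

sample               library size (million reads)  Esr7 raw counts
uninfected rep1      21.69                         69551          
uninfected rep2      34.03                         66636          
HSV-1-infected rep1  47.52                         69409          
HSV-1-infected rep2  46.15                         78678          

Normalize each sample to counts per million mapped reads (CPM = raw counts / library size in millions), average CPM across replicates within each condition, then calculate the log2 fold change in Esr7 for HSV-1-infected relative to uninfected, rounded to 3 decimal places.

-0.706

CPM(uninfected rep1) = 69551 / 21.69 = 3206.5929
CPM(uninfected rep2) = 66636 / 34.03 = 1958.1546
CPM(HSV-1-infected rep1) = 69409 / 47.52 = 1460.6271
CPM(HSV-1-infected rep2) = 78678 / 46.15 = 1704.8321
mean CPM(uninfected) = 2582.3737; mean CPM(HSV-1-infected) = 1582.7296
Fold change = 1582.7296 / 2582.3737 = 0.61290
log2(0.61290) = -0.7063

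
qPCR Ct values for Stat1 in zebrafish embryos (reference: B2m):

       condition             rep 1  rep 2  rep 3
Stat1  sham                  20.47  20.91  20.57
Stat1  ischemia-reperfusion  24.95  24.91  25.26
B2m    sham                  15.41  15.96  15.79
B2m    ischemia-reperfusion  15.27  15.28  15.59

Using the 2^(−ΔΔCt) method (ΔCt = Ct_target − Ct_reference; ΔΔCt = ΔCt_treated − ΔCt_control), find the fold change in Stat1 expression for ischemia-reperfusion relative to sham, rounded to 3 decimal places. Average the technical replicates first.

Mean Ct: Stat1 sham 20.650; Stat1 ischemia-reperfusion 25.040; B2m sham 15.720; B2m ischemia-reperfusion 15.380
ΔCt(sham) = 20.650 − 15.720 = 4.930
ΔCt(ischemia-reperfusion) = 25.040 − 15.380 = 9.660
ΔΔCt = 9.660 − 4.930 = 4.730
Fold change = 2^(−4.730) = 0.0377

0.038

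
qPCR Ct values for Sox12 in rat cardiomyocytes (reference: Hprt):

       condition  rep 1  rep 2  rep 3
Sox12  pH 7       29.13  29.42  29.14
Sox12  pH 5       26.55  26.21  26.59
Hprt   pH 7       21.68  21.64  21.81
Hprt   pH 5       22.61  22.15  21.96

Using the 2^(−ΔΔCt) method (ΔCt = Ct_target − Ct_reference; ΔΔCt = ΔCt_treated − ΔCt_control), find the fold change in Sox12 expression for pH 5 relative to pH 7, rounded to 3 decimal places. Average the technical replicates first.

9.918

Mean Ct: Sox12 pH 7 29.230; Sox12 pH 5 26.450; Hprt pH 7 21.710; Hprt pH 5 22.240
ΔCt(pH 7) = 29.230 − 21.710 = 7.520
ΔCt(pH 5) = 26.450 − 22.240 = 4.210
ΔΔCt = 4.210 − 7.520 = -3.310
Fold change = 2^(−(-3.310)) = 2^3.310 = 9.9177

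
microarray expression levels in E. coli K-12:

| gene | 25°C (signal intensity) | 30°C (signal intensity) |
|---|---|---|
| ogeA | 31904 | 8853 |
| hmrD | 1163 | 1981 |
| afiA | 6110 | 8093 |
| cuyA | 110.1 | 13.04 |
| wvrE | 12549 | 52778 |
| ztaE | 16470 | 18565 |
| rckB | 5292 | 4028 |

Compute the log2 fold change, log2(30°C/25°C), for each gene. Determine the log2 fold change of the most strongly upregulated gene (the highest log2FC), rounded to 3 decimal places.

log2(8853/31904) = -1.849  (ogeA)
log2(1981/1163) = 0.768  (hmrD)
log2(8093/6110) = 0.406  (afiA)
log2(13.04/110.1) = -3.078  (cuyA)
log2(52778/12549) = 2.072  (wvrE)
log2(18565/16470) = 0.173  (ztaE)
log2(4028/5292) = -0.394  (rckB)
wvrE is most strongly upregulated.

2.072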